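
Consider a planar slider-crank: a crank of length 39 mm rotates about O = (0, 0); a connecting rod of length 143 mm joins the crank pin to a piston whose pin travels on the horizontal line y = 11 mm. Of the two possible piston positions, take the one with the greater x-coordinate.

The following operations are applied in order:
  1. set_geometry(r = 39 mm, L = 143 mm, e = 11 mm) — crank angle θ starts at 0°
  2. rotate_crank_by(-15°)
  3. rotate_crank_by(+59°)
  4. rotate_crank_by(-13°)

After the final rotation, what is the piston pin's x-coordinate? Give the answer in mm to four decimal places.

176.1405

set_geometry: r = 39 mm, L = 143 mm, e = 11 mm; θ ← 0°
rotate_crank_by(-15°): θ ← 0° -15° = -15°
rotate_crank_by(+59°): θ ← -15° +59° = 44°
rotate_crank_by(-13°): θ ← 44° -13° = 31°
crank pin P = (r cos θ, r sin θ) = (33.429525, 20.086485)
h = r sin θ − e = 20.086485 − 11 = 9.086485
x = r cos θ + √(L² − h²) = 33.429525 + √(20449.0 − 82.5642) = 33.429525 + 142.711022 = 176.140547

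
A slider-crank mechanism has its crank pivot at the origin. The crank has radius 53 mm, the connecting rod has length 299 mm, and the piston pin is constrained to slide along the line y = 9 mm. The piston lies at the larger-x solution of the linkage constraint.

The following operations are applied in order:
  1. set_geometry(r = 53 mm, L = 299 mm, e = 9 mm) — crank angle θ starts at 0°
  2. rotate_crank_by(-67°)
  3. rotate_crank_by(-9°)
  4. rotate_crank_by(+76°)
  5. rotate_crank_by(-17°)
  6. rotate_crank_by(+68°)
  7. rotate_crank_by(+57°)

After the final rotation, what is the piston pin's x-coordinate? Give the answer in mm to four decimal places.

279.7412

set_geometry: r = 53 mm, L = 299 mm, e = 9 mm; θ ← 0°
rotate_crank_by(-67°): θ ← 0° -67° = -67°
rotate_crank_by(-9°): θ ← -67° -9° = -76°
rotate_crank_by(+76°): θ ← -76° +76° = 0°
rotate_crank_by(-17°): θ ← 0° -17° = -17°
rotate_crank_by(+68°): θ ← -17° +68° = 51°
rotate_crank_by(+57°): θ ← 51° +57° = 108°
crank pin P = (r cos θ, r sin θ) = (-16.377901, 50.405995)
h = r sin θ − e = 50.405995 − 9 = 41.405995
x = r cos θ + √(L² − h²) = -16.377901 + √(89401.0 − 1714.4565) = -16.377901 + 296.119137 = 279.741237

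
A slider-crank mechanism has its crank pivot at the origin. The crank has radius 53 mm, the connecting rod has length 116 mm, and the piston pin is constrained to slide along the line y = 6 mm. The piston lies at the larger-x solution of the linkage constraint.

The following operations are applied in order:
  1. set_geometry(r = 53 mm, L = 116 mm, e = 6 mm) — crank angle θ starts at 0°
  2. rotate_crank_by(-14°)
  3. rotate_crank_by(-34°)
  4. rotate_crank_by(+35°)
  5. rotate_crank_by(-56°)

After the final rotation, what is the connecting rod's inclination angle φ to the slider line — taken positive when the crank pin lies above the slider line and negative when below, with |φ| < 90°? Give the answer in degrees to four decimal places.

set_geometry: r = 53 mm, L = 116 mm, e = 6 mm; θ ← 0°
rotate_crank_by(-14°): θ ← 0° -14° = -14°
rotate_crank_by(-34°): θ ← -14° -34° = -48°
rotate_crank_by(+35°): θ ← -48° +35° = -13°
rotate_crank_by(-56°): θ ← -13° -56° = -69°
crank pin P = (r cos θ, r sin θ) = (18.993501, -49.479763)
h = r sin θ − e = -49.479763 − 6 = -55.479763
sin φ = h / L = -55.479763 / 116 = -0.47827382
φ = arcsin(-0.47827382) = -28.572723°

-28.5727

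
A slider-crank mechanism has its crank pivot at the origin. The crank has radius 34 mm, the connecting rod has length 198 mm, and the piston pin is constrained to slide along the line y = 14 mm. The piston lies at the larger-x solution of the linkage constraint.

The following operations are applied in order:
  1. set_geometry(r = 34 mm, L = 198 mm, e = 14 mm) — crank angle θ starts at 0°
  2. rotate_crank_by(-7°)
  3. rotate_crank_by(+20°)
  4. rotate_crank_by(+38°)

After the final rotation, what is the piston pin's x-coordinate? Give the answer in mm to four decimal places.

219.0068

set_geometry: r = 34 mm, L = 198 mm, e = 14 mm; θ ← 0°
rotate_crank_by(-7°): θ ← 0° -7° = -7°
rotate_crank_by(+20°): θ ← -7° +20° = 13°
rotate_crank_by(+38°): θ ← 13° +38° = 51°
crank pin P = (r cos θ, r sin θ) = (21.396893, 26.422963)
h = r sin θ − e = 26.422963 − 14 = 12.422963
x = r cos θ + √(L² − h²) = 21.396893 + √(39204.0 − 154.3300) = 21.396893 + 197.609893 = 219.006787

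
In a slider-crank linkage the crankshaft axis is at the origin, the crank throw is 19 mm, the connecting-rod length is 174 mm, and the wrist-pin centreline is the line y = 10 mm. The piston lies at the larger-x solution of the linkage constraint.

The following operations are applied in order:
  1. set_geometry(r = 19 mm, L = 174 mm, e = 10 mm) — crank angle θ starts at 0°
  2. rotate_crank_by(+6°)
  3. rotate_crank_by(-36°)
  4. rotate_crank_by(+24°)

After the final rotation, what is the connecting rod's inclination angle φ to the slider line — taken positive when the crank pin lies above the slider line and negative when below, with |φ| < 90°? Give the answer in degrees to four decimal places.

set_geometry: r = 19 mm, L = 174 mm, e = 10 mm; θ ← 0°
rotate_crank_by(+6°): θ ← 0° +6° = 6°
rotate_crank_by(-36°): θ ← 6° -36° = -30°
rotate_crank_by(+24°): θ ← -30° +24° = -6°
crank pin P = (r cos θ, r sin θ) = (18.895916, -1.986041)
h = r sin θ − e = -1.986041 − 10 = -11.986041
sin φ = h / L = -11.986041 / 174 = -0.06888529
φ = arcsin(-0.06888529) = -3.949965°

-3.9500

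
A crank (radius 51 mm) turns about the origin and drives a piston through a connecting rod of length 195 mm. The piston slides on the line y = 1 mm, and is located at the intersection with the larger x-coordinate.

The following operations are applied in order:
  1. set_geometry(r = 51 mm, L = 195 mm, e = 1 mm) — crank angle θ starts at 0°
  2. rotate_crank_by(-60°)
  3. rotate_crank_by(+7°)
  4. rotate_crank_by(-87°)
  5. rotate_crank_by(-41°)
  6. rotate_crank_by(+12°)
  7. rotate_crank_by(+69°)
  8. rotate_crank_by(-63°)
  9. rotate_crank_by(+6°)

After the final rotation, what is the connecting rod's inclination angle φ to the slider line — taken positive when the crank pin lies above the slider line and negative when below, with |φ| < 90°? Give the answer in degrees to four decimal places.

-6.1608

set_geometry: r = 51 mm, L = 195 mm, e = 1 mm; θ ← 0°
rotate_crank_by(-60°): θ ← 0° -60° = -60°
rotate_crank_by(+7°): θ ← -60° +7° = -53°
rotate_crank_by(-87°): θ ← -53° -87° = -140°
rotate_crank_by(-41°): θ ← -140° -41° = -181°
rotate_crank_by(+12°): θ ← -181° +12° = -169°
rotate_crank_by(+69°): θ ← -169° +69° = -100°
rotate_crank_by(-63°): θ ← -100° -63° = -163°
rotate_crank_by(+6°): θ ← -163° +6° = -157°
crank pin P = (r cos θ, r sin θ) = (-46.945748, -19.927288)
h = r sin θ − e = -19.927288 − 1 = -20.927288
sin φ = h / L = -20.927288 / 195 = -0.10731942
φ = arcsin(-0.10731942) = -6.160815°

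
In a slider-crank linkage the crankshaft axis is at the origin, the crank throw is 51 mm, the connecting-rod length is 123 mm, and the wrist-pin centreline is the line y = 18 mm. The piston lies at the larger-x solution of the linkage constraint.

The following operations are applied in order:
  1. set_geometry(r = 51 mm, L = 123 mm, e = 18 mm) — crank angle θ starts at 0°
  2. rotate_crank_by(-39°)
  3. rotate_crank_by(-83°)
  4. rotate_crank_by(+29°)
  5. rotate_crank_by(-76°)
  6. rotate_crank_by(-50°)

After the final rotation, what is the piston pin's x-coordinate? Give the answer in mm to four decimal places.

set_geometry: r = 51 mm, L = 123 mm, e = 18 mm; θ ← 0°
rotate_crank_by(-39°): θ ← 0° -39° = -39°
rotate_crank_by(-83°): θ ← -39° -83° = -122°
rotate_crank_by(+29°): θ ← -122° +29° = -93°
rotate_crank_by(-76°): θ ← -93° -76° = -169°
rotate_crank_by(-50°): θ ← -169° -50° = -219°
crank pin P = (r cos θ, r sin θ) = (-39.634444, 32.095340)
h = r sin θ − e = 32.095340 − 18 = 14.095340
x = r cos θ + √(L² − h²) = -39.634444 + √(15129.0 − 198.6786) = -39.634444 + 122.189694 = 82.555250

82.5553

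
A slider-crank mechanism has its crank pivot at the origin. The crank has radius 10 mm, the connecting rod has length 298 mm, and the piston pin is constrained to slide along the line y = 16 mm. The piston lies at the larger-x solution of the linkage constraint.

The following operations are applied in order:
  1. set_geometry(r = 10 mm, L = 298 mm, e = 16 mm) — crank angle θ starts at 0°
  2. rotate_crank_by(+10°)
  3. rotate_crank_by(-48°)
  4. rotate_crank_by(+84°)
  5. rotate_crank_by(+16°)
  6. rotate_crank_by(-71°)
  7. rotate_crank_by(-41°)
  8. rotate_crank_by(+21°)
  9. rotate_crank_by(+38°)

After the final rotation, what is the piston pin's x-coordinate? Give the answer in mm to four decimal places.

set_geometry: r = 10 mm, L = 298 mm, e = 16 mm; θ ← 0°
rotate_crank_by(+10°): θ ← 0° +10° = 10°
rotate_crank_by(-48°): θ ← 10° -48° = -38°
rotate_crank_by(+84°): θ ← -38° +84° = 46°
rotate_crank_by(+16°): θ ← 46° +16° = 62°
rotate_crank_by(-71°): θ ← 62° -71° = -9°
rotate_crank_by(-41°): θ ← -9° -41° = -50°
rotate_crank_by(+21°): θ ← -50° +21° = -29°
rotate_crank_by(+38°): θ ← -29° +38° = 9°
crank pin P = (r cos θ, r sin θ) = (9.876883, 1.564345)
h = r sin θ − e = 1.564345 − 16 = -14.435655
x = r cos θ + √(L² − h²) = 9.876883 + √(88804.0 − 208.3881) = 9.876883 + 297.650150 = 307.527034

307.5270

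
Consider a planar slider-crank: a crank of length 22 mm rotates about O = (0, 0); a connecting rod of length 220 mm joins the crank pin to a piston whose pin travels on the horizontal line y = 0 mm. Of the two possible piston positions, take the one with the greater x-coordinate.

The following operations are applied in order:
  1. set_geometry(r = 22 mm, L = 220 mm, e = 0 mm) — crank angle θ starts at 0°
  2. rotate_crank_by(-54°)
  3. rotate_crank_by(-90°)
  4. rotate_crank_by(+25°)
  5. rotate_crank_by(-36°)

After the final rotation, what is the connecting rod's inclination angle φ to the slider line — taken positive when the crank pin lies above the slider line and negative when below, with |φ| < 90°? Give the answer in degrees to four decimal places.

-2.4221

set_geometry: r = 22 mm, L = 220 mm, e = 0 mm; θ ← 0°
rotate_crank_by(-54°): θ ← 0° -54° = -54°
rotate_crank_by(-90°): θ ← -54° -90° = -144°
rotate_crank_by(+25°): θ ← -144° +25° = -119°
rotate_crank_by(-36°): θ ← -119° -36° = -155°
crank pin P = (r cos θ, r sin θ) = (-19.938771, -9.297602)
h = r sin θ − e = -9.297602 − 0 = -9.297602
sin φ = h / L = -9.297602 / 220 = -0.04226183
φ = arcsin(-0.04226183) = -2.422146°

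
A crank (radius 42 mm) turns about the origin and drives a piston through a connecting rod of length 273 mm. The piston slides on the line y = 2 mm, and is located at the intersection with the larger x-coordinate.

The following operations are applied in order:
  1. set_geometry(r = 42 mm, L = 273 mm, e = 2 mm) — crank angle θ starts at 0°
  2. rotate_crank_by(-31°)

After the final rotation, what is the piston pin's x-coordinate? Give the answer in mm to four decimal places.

307.9763

set_geometry: r = 42 mm, L = 273 mm, e = 2 mm; θ ← 0°
rotate_crank_by(-31°): θ ← 0° -31° = -31°
crank pin P = (r cos θ, r sin θ) = (36.001027, -21.631599)
h = r sin θ − e = -21.631599 − 2 = -23.631599
x = r cos θ + √(L² − h²) = 36.001027 + √(74529.0 − 558.4525) = 36.001027 + 271.975270 = 307.976297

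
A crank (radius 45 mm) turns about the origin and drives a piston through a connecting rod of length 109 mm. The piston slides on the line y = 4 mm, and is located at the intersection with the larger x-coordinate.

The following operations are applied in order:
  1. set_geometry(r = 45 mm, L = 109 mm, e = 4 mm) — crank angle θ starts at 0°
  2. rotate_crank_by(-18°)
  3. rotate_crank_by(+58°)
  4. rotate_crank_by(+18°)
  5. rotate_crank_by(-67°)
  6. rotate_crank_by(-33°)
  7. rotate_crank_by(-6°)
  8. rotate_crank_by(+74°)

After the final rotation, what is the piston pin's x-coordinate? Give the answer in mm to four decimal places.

148.3052

set_geometry: r = 45 mm, L = 109 mm, e = 4 mm; θ ← 0°
rotate_crank_by(-18°): θ ← 0° -18° = -18°
rotate_crank_by(+58°): θ ← -18° +58° = 40°
rotate_crank_by(+18°): θ ← 40° +18° = 58°
rotate_crank_by(-67°): θ ← 58° -67° = -9°
rotate_crank_by(-33°): θ ← -9° -33° = -42°
rotate_crank_by(-6°): θ ← -42° -6° = -48°
rotate_crank_by(+74°): θ ← -48° +74° = 26°
crank pin P = (r cos θ, r sin θ) = (40.445732, 19.726702)
h = r sin θ − e = 19.726702 − 4 = 15.726702
x = r cos θ + √(L² − h²) = 40.445732 + √(11881.0 − 247.3291) = 40.445732 + 107.859496 = 148.305228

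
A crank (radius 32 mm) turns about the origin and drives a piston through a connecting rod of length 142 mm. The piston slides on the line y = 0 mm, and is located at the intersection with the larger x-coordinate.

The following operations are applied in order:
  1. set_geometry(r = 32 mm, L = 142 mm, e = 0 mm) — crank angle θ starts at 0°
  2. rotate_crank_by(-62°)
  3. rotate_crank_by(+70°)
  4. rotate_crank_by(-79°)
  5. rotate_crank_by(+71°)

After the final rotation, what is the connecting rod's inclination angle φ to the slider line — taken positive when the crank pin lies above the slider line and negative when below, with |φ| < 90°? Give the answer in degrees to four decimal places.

0.0000

set_geometry: r = 32 mm, L = 142 mm, e = 0 mm; θ ← 0°
rotate_crank_by(-62°): θ ← 0° -62° = -62°
rotate_crank_by(+70°): θ ← -62° +70° = 8°
rotate_crank_by(-79°): θ ← 8° -79° = -71°
rotate_crank_by(+71°): θ ← -71° +71° = 0°
crank pin P = (r cos θ, r sin θ) = (32.000000, 0.000000)
h = r sin θ − e = 0.000000 − 0 = 0.000000
sin φ = h / L = 0.000000 / 142 = 0.00000000
φ = arcsin(0.00000000) = 0.000000°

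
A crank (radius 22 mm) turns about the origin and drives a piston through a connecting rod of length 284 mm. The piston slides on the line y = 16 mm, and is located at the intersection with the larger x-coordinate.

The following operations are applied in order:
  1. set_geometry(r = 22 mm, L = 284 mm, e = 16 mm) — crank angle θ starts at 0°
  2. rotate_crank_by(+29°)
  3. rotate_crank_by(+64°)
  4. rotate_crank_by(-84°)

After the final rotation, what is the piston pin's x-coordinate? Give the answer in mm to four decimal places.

set_geometry: r = 22 mm, L = 284 mm, e = 16 mm; θ ← 0°
rotate_crank_by(+29°): θ ← 0° +29° = 29°
rotate_crank_by(+64°): θ ← 29° +64° = 93°
rotate_crank_by(-84°): θ ← 93° -84° = 9°
crank pin P = (r cos θ, r sin θ) = (21.729143, 3.441558)
h = r sin θ − e = 3.441558 − 16 = -12.558442
x = r cos θ + √(L² − h²) = 21.729143 + √(80656.0 − 157.7145) = 21.729143 + 283.722198 = 305.451341

305.4513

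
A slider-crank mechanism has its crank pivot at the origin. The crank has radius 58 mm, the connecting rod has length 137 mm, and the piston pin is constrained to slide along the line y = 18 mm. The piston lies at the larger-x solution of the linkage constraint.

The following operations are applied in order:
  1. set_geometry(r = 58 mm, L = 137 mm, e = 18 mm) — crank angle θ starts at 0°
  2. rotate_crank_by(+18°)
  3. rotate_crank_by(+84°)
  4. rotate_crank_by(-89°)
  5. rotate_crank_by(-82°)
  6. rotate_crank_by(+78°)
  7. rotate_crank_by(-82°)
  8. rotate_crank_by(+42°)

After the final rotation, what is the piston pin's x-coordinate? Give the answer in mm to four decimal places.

178.0795

set_geometry: r = 58 mm, L = 137 mm, e = 18 mm; θ ← 0°
rotate_crank_by(+18°): θ ← 0° +18° = 18°
rotate_crank_by(+84°): θ ← 18° +84° = 102°
rotate_crank_by(-89°): θ ← 102° -89° = 13°
rotate_crank_by(-82°): θ ← 13° -82° = -69°
rotate_crank_by(+78°): θ ← -69° +78° = 9°
rotate_crank_by(-82°): θ ← 9° -82° = -73°
rotate_crank_by(+42°): θ ← -73° +42° = -31°
crank pin P = (r cos θ, r sin θ) = (49.715703, -29.872208)
h = r sin θ − e = -29.872208 − 18 = -47.872208
x = r cos θ + √(L² − h²) = 49.715703 + √(18769.0 − 2291.7483) = 49.715703 + 128.363747 = 178.079451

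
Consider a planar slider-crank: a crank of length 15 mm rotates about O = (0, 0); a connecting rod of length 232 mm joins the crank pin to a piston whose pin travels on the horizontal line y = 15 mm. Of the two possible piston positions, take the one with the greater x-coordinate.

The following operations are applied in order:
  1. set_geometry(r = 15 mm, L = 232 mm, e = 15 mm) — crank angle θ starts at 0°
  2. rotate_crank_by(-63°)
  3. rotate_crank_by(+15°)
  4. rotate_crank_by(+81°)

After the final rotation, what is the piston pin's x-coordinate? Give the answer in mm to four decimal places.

244.4795

set_geometry: r = 15 mm, L = 232 mm, e = 15 mm; θ ← 0°
rotate_crank_by(-63°): θ ← 0° -63° = -63°
rotate_crank_by(+15°): θ ← -63° +15° = -48°
rotate_crank_by(+81°): θ ← -48° +81° = 33°
crank pin P = (r cos θ, r sin θ) = (12.580059, 8.169586)
h = r sin θ − e = 8.169586 − 15 = -6.830414
x = r cos θ + √(L² − h²) = 12.580059 + √(53824.0 − 46.6546) = 12.580059 + 231.899430 = 244.479488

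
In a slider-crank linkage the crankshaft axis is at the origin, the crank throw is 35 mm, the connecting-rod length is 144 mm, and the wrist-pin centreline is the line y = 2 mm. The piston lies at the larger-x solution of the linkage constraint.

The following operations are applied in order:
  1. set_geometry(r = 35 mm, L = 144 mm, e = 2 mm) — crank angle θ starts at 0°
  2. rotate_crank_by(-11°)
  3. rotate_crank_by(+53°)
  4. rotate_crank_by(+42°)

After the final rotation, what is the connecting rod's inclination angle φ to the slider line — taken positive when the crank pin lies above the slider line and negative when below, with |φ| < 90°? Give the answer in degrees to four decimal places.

13.1697

set_geometry: r = 35 mm, L = 144 mm, e = 2 mm; θ ← 0°
rotate_crank_by(-11°): θ ← 0° -11° = -11°
rotate_crank_by(+53°): θ ← -11° +53° = 42°
rotate_crank_by(+42°): θ ← 42° +42° = 84°
crank pin P = (r cos θ, r sin θ) = (3.658496, 34.808266)
h = r sin θ − e = 34.808266 − 2 = 32.808266
sin φ = h / L = 32.808266 / 144 = 0.22783518
φ = arcsin(0.22783518) = 13.169653°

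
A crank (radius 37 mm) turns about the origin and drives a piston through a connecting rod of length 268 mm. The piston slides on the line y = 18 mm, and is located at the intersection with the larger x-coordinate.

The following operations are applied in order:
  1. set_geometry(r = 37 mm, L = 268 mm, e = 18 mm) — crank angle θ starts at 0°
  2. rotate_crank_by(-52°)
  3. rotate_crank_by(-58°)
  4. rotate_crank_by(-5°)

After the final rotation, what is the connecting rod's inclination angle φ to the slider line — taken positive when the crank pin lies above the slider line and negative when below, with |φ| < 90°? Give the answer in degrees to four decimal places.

set_geometry: r = 37 mm, L = 268 mm, e = 18 mm; θ ← 0°
rotate_crank_by(-52°): θ ← 0° -52° = -52°
rotate_crank_by(-58°): θ ← -52° -58° = -110°
rotate_crank_by(-5°): θ ← -110° -5° = -115°
crank pin P = (r cos θ, r sin θ) = (-15.636876, -33.533388)
h = r sin θ − e = -33.533388 − 18 = -51.533388
sin φ = h / L = -51.533388 / 268 = -0.19228876
φ = arcsin(-0.19228876) = -11.086384°

-11.0864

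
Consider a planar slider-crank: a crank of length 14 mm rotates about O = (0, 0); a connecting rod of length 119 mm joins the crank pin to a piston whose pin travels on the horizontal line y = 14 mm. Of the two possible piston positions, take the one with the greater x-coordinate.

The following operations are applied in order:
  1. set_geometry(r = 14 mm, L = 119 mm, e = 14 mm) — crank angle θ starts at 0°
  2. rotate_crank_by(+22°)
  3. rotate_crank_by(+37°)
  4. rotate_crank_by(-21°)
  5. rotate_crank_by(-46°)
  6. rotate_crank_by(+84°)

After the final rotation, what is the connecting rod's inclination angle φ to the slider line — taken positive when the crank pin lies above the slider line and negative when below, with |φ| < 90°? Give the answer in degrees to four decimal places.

set_geometry: r = 14 mm, L = 119 mm, e = 14 mm; θ ← 0°
rotate_crank_by(+22°): θ ← 0° +22° = 22°
rotate_crank_by(+37°): θ ← 22° +37° = 59°
rotate_crank_by(-21°): θ ← 59° -21° = 38°
rotate_crank_by(-46°): θ ← 38° -46° = -8°
rotate_crank_by(+84°): θ ← -8° +84° = 76°
crank pin P = (r cos θ, r sin θ) = (3.386907, 13.584140)
h = r sin θ − e = 13.584140 − 14 = -0.415860
sin φ = h / L = -0.415860 / 119 = -0.00349462
φ = arcsin(-0.00349462) = -0.200227°

-0.2002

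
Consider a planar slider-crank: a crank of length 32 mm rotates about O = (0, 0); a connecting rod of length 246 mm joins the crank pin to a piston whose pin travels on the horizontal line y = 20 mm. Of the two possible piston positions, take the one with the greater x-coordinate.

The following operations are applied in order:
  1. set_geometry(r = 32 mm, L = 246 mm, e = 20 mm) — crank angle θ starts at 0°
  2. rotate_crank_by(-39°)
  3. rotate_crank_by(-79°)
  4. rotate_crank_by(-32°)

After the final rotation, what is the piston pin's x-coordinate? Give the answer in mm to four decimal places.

set_geometry: r = 32 mm, L = 246 mm, e = 20 mm; θ ← 0°
rotate_crank_by(-39°): θ ← 0° -39° = -39°
rotate_crank_by(-79°): θ ← -39° -79° = -118°
rotate_crank_by(-32°): θ ← -118° -32° = -150°
crank pin P = (r cos θ, r sin θ) = (-27.712813, -16.000000)
h = r sin θ − e = -16.000000 − 20 = -36.000000
x = r cos θ + √(L² − h²) = -27.712813 + √(60516.0 − 1296.0000) = -27.712813 + 243.351597 = 215.638785

215.6388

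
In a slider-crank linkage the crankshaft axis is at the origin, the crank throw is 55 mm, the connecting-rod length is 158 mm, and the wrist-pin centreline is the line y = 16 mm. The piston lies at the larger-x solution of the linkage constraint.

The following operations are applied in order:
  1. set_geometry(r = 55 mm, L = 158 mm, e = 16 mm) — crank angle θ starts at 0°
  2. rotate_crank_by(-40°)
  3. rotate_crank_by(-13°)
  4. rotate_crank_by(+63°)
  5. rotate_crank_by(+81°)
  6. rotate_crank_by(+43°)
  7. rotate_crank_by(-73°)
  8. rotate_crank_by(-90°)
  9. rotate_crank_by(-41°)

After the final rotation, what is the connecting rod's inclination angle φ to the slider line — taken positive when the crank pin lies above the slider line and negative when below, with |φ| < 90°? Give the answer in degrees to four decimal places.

set_geometry: r = 55 mm, L = 158 mm, e = 16 mm; θ ← 0°
rotate_crank_by(-40°): θ ← 0° -40° = -40°
rotate_crank_by(-13°): θ ← -40° -13° = -53°
rotate_crank_by(+63°): θ ← -53° +63° = 10°
rotate_crank_by(+81°): θ ← 10° +81° = 91°
rotate_crank_by(+43°): θ ← 91° +43° = 134°
rotate_crank_by(-73°): θ ← 134° -73° = 61°
rotate_crank_by(-90°): θ ← 61° -90° = -29°
rotate_crank_by(-41°): θ ← -29° -41° = -70°
crank pin P = (r cos θ, r sin θ) = (18.811108, -51.683094)
h = r sin θ − e = -51.683094 − 16 = -67.683094
sin φ = h / L = -67.683094 / 158 = -0.42837401
φ = arcsin(-0.42837401) = -25.364415°

-25.3644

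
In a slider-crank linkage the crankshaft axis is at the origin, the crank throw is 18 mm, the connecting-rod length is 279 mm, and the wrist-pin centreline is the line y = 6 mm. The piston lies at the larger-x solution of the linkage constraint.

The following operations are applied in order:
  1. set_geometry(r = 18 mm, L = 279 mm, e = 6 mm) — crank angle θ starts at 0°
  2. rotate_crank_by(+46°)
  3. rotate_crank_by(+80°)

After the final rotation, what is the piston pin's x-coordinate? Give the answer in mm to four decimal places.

268.2884

set_geometry: r = 18 mm, L = 279 mm, e = 6 mm; θ ← 0°
rotate_crank_by(+46°): θ ← 0° +46° = 46°
rotate_crank_by(+80°): θ ← 46° +80° = 126°
crank pin P = (r cos θ, r sin θ) = (-10.580135, 14.562306)
h = r sin θ − e = 14.562306 − 6 = 8.562306
x = r cos θ + √(L² − h²) = -10.580135 + √(77841.0 − 73.3131) = -10.580135 + 278.868584 = 268.288449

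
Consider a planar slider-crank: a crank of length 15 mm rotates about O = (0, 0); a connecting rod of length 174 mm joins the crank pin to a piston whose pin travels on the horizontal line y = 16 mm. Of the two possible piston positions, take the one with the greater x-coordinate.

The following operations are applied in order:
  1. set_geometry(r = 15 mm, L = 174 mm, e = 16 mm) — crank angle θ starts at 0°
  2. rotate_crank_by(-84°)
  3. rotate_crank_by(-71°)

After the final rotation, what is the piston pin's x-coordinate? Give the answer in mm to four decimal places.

set_geometry: r = 15 mm, L = 174 mm, e = 16 mm; θ ← 0°
rotate_crank_by(-84°): θ ← 0° -84° = -84°
rotate_crank_by(-71°): θ ← -84° -71° = -155°
crank pin P = (r cos θ, r sin θ) = (-13.594617, -6.339274)
h = r sin θ − e = -6.339274 − 16 = -22.339274
x = r cos θ + √(L² − h²) = -13.594617 + √(30276.0 − 499.0432) = -13.594617 + 172.560009 = 158.965393

158.9654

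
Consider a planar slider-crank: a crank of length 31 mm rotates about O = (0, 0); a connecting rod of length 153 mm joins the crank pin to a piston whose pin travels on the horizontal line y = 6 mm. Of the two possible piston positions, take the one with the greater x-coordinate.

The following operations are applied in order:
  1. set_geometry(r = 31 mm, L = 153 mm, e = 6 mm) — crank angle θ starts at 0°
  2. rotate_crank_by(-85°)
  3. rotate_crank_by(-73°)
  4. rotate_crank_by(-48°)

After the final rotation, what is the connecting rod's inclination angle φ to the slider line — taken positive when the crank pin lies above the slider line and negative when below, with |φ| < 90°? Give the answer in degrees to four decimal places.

set_geometry: r = 31 mm, L = 153 mm, e = 6 mm; θ ← 0°
rotate_crank_by(-85°): θ ← 0° -85° = -85°
rotate_crank_by(-73°): θ ← -85° -73° = -158°
rotate_crank_by(-48°): θ ← -158° -48° = -206°
crank pin P = (r cos θ, r sin θ) = (-27.862615, 13.589506)
h = r sin θ − e = 13.589506 − 6 = 7.589506
sin φ = h / L = 7.589506 / 153 = 0.04960461
φ = arcsin(0.04960461) = 2.843302°

2.8433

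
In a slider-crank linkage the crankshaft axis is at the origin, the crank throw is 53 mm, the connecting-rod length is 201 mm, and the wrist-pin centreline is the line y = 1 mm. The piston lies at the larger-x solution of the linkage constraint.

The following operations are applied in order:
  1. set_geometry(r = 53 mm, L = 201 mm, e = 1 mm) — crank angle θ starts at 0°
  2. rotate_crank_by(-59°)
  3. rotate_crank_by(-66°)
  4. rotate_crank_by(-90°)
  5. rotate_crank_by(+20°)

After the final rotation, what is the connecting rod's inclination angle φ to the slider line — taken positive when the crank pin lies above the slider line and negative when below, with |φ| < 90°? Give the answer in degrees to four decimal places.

3.6276

set_geometry: r = 53 mm, L = 201 mm, e = 1 mm; θ ← 0°
rotate_crank_by(-59°): θ ← 0° -59° = -59°
rotate_crank_by(-66°): θ ← -59° -66° = -125°
rotate_crank_by(-90°): θ ← -125° -90° = -215°
rotate_crank_by(+20°): θ ← -215° +20° = -195°
crank pin P = (r cos θ, r sin θ) = (-51.194069, 13.717409)
h = r sin θ − e = 13.717409 − 1 = 12.717409
sin φ = h / L = 12.717409 / 201 = 0.06327069
φ = arcsin(0.06327069) = 3.627567°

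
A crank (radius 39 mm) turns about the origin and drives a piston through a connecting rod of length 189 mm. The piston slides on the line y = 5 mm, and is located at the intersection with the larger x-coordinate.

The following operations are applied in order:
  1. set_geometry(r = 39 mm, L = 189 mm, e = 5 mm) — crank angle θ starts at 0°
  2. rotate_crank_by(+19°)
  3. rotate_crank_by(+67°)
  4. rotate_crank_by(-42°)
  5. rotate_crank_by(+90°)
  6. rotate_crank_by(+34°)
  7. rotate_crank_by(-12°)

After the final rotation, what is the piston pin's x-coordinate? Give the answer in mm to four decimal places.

153.0593

set_geometry: r = 39 mm, L = 189 mm, e = 5 mm; θ ← 0°
rotate_crank_by(+19°): θ ← 0° +19° = 19°
rotate_crank_by(+67°): θ ← 19° +67° = 86°
rotate_crank_by(-42°): θ ← 86° -42° = 44°
rotate_crank_by(+90°): θ ← 44° +90° = 134°
rotate_crank_by(+34°): θ ← 134° +34° = 168°
rotate_crank_by(-12°): θ ← 168° -12° = 156°
crank pin P = (r cos θ, r sin θ) = (-35.628273, 15.862729)
h = r sin θ − e = 15.862729 − 5 = 10.862729
x = r cos θ + √(L² − h²) = -35.628273 + √(35721.0 − 117.9989) = -35.628273 + 188.687575 = 153.059303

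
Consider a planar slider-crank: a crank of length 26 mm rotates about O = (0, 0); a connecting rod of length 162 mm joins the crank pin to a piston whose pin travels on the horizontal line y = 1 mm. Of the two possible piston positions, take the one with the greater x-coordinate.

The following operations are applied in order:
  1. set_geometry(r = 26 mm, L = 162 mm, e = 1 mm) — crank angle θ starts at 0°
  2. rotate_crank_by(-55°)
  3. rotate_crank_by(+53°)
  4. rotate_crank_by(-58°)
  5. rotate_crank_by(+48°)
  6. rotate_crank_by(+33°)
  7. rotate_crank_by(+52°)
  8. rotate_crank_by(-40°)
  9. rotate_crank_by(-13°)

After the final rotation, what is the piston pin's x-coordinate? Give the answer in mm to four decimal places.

186.2396

set_geometry: r = 26 mm, L = 162 mm, e = 1 mm; θ ← 0°
rotate_crank_by(-55°): θ ← 0° -55° = -55°
rotate_crank_by(+53°): θ ← -55° +53° = -2°
rotate_crank_by(-58°): θ ← -2° -58° = -60°
rotate_crank_by(+48°): θ ← -60° +48° = -12°
rotate_crank_by(+33°): θ ← -12° +33° = 21°
rotate_crank_by(+52°): θ ← 21° +52° = 73°
rotate_crank_by(-40°): θ ← 73° -40° = 33°
rotate_crank_by(-13°): θ ← 33° -13° = 20°
crank pin P = (r cos θ, r sin θ) = (24.432008, 8.892524)
h = r sin θ − e = 8.892524 − 1 = 7.892524
x = r cos θ + √(L² − h²) = 24.432008 + √(26244.0 − 62.2919) = 24.432008 + 161.807627 = 186.239635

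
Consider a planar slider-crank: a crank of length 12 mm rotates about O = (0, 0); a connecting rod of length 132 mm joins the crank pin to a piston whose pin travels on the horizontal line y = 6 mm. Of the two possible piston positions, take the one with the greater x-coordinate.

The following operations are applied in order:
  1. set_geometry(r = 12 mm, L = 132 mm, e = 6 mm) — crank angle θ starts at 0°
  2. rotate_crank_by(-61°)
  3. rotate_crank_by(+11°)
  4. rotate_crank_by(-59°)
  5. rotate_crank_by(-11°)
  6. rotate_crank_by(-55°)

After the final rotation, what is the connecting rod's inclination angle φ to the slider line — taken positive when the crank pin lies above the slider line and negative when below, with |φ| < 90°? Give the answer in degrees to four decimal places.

set_geometry: r = 12 mm, L = 132 mm, e = 6 mm; θ ← 0°
rotate_crank_by(-61°): θ ← 0° -61° = -61°
rotate_crank_by(+11°): θ ← -61° +11° = -50°
rotate_crank_by(-59°): θ ← -50° -59° = -109°
rotate_crank_by(-11°): θ ← -109° -11° = -120°
rotate_crank_by(-55°): θ ← -120° -55° = -175°
crank pin P = (r cos θ, r sin θ) = (-11.954336, -1.045869)
h = r sin θ − e = -1.045869 − 6 = -7.045869
sin φ = h / L = -7.045869 / 132 = -0.05337779
φ = arcsin(-0.05337779) = -3.059777°

-3.0598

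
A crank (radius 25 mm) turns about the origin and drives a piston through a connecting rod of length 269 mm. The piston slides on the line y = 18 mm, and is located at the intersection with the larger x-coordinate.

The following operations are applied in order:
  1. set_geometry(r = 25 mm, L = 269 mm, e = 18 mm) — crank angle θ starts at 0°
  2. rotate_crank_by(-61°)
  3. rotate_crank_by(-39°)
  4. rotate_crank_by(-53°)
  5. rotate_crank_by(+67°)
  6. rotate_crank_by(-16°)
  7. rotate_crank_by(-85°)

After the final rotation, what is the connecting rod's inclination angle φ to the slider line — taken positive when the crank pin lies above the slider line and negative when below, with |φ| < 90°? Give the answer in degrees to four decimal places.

set_geometry: r = 25 mm, L = 269 mm, e = 18 mm; θ ← 0°
rotate_crank_by(-61°): θ ← 0° -61° = -61°
rotate_crank_by(-39°): θ ← -61° -39° = -100°
rotate_crank_by(-53°): θ ← -100° -53° = -153°
rotate_crank_by(+67°): θ ← -153° +67° = -86°
rotate_crank_by(-16°): θ ← -86° -16° = -102°
rotate_crank_by(-85°): θ ← -102° -85° = -187°
crank pin P = (r cos θ, r sin θ) = (-24.813654, 3.046734)
h = r sin θ − e = 3.046734 − 18 = -14.953266
sin φ = h / L = -14.953266 / 269 = -0.05558835
φ = arcsin(-0.05558835) = -3.186620°

-3.1866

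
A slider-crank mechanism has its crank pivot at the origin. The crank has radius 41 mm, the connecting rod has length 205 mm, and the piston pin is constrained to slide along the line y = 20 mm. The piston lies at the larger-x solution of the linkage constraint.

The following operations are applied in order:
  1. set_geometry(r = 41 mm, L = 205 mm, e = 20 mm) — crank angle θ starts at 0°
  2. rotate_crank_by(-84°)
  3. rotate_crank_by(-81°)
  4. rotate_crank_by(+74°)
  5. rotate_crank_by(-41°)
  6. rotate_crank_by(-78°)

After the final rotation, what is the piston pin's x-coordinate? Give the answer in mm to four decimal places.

set_geometry: r = 41 mm, L = 205 mm, e = 20 mm; θ ← 0°
rotate_crank_by(-84°): θ ← 0° -84° = -84°
rotate_crank_by(-81°): θ ← -84° -81° = -165°
rotate_crank_by(+74°): θ ← -165° +74° = -91°
rotate_crank_by(-41°): θ ← -91° -41° = -132°
rotate_crank_by(-78°): θ ← -132° -78° = -210°
crank pin P = (r cos θ, r sin θ) = (-35.507042, 20.500000)
h = r sin θ − e = 20.500000 − 20 = 0.500000
x = r cos θ + √(L² − h²) = -35.507042 + √(42025.0 − 0.2500) = -35.507042 + 204.999390 = 169.492349

169.4923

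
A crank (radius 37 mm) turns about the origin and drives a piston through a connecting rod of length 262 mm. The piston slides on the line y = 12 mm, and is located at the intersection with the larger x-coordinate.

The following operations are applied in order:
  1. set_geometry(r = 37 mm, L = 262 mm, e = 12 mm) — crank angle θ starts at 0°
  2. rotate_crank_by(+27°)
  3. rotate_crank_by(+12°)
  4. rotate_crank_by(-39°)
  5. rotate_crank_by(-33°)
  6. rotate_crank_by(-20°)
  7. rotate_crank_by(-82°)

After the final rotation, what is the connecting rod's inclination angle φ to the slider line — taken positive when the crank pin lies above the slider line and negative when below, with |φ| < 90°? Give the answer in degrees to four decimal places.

set_geometry: r = 37 mm, L = 262 mm, e = 12 mm; θ ← 0°
rotate_crank_by(+27°): θ ← 0° +27° = 27°
rotate_crank_by(+12°): θ ← 27° +12° = 39°
rotate_crank_by(-39°): θ ← 39° -39° = 0°
rotate_crank_by(-33°): θ ← 0° -33° = -33°
rotate_crank_by(-20°): θ ← -33° -20° = -53°
rotate_crank_by(-82°): θ ← -53° -82° = -135°
crank pin P = (r cos θ, r sin θ) = (-26.162951, -26.162951)
h = r sin θ − e = -26.162951 − 12 = -38.162951
sin φ = h / L = -38.162951 / 262 = -0.14566012
φ = arcsin(-0.14566012) = -8.375507°

-8.3755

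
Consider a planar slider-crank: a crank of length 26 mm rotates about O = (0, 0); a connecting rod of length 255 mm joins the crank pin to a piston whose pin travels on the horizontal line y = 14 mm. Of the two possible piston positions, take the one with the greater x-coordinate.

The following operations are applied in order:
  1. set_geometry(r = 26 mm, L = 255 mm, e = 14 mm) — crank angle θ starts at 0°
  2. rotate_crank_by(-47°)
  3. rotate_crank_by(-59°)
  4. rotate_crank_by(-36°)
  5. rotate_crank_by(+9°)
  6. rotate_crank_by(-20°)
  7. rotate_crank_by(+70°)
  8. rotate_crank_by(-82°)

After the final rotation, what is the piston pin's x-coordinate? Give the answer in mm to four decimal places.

229.0420

set_geometry: r = 26 mm, L = 255 mm, e = 14 mm; θ ← 0°
rotate_crank_by(-47°): θ ← 0° -47° = -47°
rotate_crank_by(-59°): θ ← -47° -59° = -106°
rotate_crank_by(-36°): θ ← -106° -36° = -142°
rotate_crank_by(+9°): θ ← -142° +9° = -133°
rotate_crank_by(-20°): θ ← -133° -20° = -153°
rotate_crank_by(+70°): θ ← -153° +70° = -83°
rotate_crank_by(-82°): θ ← -83° -82° = -165°
crank pin P = (r cos θ, r sin θ) = (-25.114071, -6.729295)
h = r sin θ − e = -6.729295 − 14 = -20.729295
x = r cos θ + √(L² − h²) = -25.114071 + √(65025.0 − 429.7037) = -25.114071 + 254.156047 = 229.041976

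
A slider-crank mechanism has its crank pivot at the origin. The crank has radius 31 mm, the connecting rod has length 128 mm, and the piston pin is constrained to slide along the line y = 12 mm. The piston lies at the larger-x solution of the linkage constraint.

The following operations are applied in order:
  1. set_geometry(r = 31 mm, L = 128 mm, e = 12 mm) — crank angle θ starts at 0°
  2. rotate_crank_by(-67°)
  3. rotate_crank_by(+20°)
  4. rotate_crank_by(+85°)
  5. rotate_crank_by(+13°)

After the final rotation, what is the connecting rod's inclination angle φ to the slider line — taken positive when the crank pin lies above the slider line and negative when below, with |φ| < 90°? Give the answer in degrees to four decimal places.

5.4205

set_geometry: r = 31 mm, L = 128 mm, e = 12 mm; θ ← 0°
rotate_crank_by(-67°): θ ← 0° -67° = -67°
rotate_crank_by(+20°): θ ← -67° +20° = -47°
rotate_crank_by(+85°): θ ← -47° +85° = 38°
rotate_crank_by(+13°): θ ← 38° +13° = 51°
crank pin P = (r cos θ, r sin θ) = (19.508932, 24.091525)
h = r sin θ − e = 24.091525 − 12 = 12.091525
sin φ = h / L = 12.091525 / 128 = 0.09446504
φ = arcsin(0.09446504) = 5.420530°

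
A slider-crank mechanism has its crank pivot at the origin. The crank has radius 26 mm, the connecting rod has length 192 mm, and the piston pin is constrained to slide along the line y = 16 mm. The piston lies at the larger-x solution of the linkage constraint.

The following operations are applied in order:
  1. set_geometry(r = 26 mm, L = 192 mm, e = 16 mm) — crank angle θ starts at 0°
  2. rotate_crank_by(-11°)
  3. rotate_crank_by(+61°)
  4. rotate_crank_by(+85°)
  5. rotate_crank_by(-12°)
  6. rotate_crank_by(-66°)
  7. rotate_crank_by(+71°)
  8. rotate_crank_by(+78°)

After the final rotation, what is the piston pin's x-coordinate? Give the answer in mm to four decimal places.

166.6665

set_geometry: r = 26 mm, L = 192 mm, e = 16 mm; θ ← 0°
rotate_crank_by(-11°): θ ← 0° -11° = -11°
rotate_crank_by(+61°): θ ← -11° +61° = 50°
rotate_crank_by(+85°): θ ← 50° +85° = 135°
rotate_crank_by(-12°): θ ← 135° -12° = 123°
rotate_crank_by(-66°): θ ← 123° -66° = 57°
rotate_crank_by(+71°): θ ← 57° +71° = 128°
rotate_crank_by(+78°): θ ← 128° +78° = 206°
crank pin P = (r cos θ, r sin θ) = (-23.368645, -11.397650)
h = r sin θ − e = -11.397650 − 16 = -27.397650
x = r cos θ + √(L² − h²) = -23.368645 + √(36864.0 − 750.6312) = -23.368645 + 190.035178 = 166.666533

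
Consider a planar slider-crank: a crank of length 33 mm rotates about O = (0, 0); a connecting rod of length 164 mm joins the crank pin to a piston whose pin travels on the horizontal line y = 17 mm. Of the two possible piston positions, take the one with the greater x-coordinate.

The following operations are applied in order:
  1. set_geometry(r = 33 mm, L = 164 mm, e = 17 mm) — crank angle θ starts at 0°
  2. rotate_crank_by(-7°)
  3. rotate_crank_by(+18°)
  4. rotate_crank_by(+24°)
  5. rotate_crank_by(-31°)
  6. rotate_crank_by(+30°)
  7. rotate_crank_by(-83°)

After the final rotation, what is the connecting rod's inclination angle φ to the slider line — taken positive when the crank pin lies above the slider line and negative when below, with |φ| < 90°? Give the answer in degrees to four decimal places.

-14.8044

set_geometry: r = 33 mm, L = 164 mm, e = 17 mm; θ ← 0°
rotate_crank_by(-7°): θ ← 0° -7° = -7°
rotate_crank_by(+18°): θ ← -7° +18° = 11°
rotate_crank_by(+24°): θ ← 11° +24° = 35°
rotate_crank_by(-31°): θ ← 35° -31° = 4°
rotate_crank_by(+30°): θ ← 4° +30° = 34°
rotate_crank_by(-83°): θ ← 34° -83° = -49°
crank pin P = (r cos θ, r sin θ) = (21.649948, -24.905416)
h = r sin θ − e = -24.905416 − 17 = -41.905416
sin φ = h / L = -41.905416 / 164 = -0.25552083
φ = arcsin(-0.25552083) = -14.804449°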